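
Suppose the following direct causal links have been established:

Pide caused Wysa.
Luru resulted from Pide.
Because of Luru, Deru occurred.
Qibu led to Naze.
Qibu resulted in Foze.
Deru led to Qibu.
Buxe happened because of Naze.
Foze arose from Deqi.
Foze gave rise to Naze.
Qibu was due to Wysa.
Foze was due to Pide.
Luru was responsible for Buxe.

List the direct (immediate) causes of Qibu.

Upstream contributors include Pide, Luru, but only Deru, Wysa feed directly into Qibu.

Deru, Wysa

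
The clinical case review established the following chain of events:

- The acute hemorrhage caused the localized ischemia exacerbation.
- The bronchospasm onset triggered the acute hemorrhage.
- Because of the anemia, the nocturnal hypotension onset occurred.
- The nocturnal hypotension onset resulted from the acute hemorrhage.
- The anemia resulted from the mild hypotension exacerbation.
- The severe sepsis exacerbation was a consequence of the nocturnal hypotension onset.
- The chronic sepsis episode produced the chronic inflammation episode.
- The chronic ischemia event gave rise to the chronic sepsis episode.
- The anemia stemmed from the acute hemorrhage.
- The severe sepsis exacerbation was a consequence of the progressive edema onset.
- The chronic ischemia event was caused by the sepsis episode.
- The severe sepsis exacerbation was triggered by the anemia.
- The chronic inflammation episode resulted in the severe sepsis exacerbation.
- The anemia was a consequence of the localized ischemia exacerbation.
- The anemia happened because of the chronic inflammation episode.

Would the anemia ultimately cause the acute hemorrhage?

The anemia leads to the nocturnal hypotension onset, the severe sepsis exacerbation; the acute hemorrhage is not among them.

No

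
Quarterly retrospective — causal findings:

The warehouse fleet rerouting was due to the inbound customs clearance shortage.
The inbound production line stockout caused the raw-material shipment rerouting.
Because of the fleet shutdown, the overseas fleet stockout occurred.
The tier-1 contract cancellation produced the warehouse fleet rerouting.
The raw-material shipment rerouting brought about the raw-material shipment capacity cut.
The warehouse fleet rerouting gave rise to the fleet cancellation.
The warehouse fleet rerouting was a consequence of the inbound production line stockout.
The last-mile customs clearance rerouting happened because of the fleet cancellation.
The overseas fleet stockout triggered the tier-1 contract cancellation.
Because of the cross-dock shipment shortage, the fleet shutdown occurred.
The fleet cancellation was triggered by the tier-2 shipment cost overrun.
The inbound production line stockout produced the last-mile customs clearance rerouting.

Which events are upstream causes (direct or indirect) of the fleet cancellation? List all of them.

the cross-dock shipment shortage, the fleet shutdown, the inbound customs clearance shortage, the inbound production line stockout, the overseas fleet stockout, the tier-1 contract cancellation, the tier-2 shipment cost overrun, the warehouse fleet rerouting

Immediate causes of the fleet cancellation: the tier-2 shipment cost overrun, the warehouse fleet rerouting.
Further upstream: the inbound production line stockout, the cross-dock shipment shortage, the fleet shutdown, the overseas fleet stockout, the tier-1 contract cancellation, the inbound customs clearance shortage.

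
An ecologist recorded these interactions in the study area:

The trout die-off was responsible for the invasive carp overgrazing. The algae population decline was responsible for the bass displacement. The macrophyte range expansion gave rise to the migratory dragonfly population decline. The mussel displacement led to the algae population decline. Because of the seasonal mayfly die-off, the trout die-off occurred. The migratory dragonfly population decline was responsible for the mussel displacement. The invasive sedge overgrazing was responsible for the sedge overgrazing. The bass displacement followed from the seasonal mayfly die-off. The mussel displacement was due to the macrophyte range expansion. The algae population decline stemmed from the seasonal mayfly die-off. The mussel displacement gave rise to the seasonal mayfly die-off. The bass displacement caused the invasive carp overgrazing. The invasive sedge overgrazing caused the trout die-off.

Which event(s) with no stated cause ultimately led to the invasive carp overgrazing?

Tracing upstream from the invasive carp overgrazing: the invasive carp overgrazing ← the trout die-off ← the invasive sedge overgrazing.
A separate upstream branch: the invasive carp overgrazing ← the trout die-off ← the seasonal mayfly die-off ← the mussel displacement ← the macrophyte range expansion.
Each of those chain origins has no stated cause.

the invasive sedge overgrazing, the macrophyte range expansion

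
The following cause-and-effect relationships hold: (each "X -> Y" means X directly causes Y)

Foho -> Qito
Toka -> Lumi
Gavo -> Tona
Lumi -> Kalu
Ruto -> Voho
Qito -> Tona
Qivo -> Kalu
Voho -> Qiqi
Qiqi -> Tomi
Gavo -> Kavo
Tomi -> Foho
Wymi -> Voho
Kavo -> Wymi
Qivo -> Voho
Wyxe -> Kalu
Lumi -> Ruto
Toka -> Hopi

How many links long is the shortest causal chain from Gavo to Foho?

Shortest chain: Gavo → Kavo → Wymi → Voho → Qiqi → Tomi → Foho.

6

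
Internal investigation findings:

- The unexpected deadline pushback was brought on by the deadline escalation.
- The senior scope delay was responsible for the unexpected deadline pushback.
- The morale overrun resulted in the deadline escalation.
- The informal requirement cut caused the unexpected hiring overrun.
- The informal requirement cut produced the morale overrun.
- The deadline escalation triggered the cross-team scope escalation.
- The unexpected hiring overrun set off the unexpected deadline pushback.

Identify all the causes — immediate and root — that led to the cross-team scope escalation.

Immediate cause of the cross-team scope escalation: the deadline escalation.
Further upstream: the informal requirement cut, the morale overrun.

the deadline escalation, the informal requirement cut, the morale overrun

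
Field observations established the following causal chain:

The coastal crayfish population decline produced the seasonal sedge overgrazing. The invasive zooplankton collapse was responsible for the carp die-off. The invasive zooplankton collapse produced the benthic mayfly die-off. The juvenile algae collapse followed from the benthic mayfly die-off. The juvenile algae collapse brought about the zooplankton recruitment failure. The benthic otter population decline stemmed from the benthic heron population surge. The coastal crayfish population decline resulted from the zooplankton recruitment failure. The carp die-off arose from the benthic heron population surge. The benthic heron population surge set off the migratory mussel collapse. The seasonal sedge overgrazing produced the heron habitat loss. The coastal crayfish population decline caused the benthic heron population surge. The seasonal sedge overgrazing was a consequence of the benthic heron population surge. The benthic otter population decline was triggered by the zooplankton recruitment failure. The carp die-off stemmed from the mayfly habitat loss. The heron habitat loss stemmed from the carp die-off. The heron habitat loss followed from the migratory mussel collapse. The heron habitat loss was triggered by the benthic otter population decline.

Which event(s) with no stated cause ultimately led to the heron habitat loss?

the invasive zooplankton collapse, the mayfly habitat loss

Tracing upstream from the heron habitat loss: the heron habitat loss ← the carp die-off ← the invasive zooplankton collapse.
A separate upstream branch: the heron habitat loss ← the carp die-off ← the mayfly habitat loss.
Each of those chain origins has no stated cause.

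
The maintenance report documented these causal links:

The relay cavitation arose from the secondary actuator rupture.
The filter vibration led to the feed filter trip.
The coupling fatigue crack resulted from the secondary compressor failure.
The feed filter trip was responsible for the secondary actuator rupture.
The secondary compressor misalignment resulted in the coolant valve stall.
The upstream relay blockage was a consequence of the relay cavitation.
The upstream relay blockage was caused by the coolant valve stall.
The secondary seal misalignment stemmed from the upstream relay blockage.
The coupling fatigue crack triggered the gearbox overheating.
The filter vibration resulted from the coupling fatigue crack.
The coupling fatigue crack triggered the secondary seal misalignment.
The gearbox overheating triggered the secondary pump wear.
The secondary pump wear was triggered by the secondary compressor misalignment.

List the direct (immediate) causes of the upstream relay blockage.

the coolant valve stall, the relay cavitation

Upstream contributors include the secondary compressor failure, the coupling fatigue crack, the filter vibration, the feed filter trip, the secondary actuator rupture, the secondary compressor misalignment, but only the coolant valve stall, the relay cavitation feed directly into the upstream relay blockage.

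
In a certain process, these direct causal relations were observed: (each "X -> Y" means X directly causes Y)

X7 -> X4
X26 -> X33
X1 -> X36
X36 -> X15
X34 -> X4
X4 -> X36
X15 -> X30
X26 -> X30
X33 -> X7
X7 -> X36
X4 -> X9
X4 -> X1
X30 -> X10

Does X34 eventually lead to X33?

X34 leads to X4, X1, X9, X36, X15, X30, X10; X33 is not among them.

No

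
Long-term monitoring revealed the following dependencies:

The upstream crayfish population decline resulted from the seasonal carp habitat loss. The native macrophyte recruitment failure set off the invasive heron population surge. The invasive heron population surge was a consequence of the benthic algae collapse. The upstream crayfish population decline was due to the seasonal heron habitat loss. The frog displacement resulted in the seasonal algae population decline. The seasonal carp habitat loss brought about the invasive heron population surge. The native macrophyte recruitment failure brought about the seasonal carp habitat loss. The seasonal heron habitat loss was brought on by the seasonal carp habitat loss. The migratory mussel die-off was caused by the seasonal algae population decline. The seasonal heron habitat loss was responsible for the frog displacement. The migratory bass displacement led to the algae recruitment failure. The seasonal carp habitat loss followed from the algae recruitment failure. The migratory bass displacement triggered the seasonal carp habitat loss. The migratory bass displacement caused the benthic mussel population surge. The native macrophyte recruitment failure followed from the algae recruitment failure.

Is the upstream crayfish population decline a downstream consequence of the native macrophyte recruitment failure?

There is a causal chain: the native macrophyte recruitment failure → the seasonal carp habitat loss → the upstream crayfish population decline.

Yes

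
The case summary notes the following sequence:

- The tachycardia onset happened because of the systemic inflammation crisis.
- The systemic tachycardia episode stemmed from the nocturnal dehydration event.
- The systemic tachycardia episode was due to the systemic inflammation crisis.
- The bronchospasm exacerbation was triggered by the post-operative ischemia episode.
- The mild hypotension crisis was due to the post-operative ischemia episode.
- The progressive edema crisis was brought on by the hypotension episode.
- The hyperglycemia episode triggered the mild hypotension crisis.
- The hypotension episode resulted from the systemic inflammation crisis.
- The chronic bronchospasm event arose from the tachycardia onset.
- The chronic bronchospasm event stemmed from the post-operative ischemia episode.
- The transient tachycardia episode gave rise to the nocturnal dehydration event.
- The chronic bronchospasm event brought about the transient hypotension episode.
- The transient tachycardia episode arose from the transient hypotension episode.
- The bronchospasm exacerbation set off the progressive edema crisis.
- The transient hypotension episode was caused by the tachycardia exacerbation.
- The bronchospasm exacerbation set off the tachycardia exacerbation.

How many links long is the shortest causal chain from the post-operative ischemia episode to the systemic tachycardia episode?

5

Shortest chain: the post-operative ischemia episode → the chronic bronchospasm event → the transient hypotension episode → the transient tachycardia episode → the nocturnal dehydration event → the systemic tachycardia episode.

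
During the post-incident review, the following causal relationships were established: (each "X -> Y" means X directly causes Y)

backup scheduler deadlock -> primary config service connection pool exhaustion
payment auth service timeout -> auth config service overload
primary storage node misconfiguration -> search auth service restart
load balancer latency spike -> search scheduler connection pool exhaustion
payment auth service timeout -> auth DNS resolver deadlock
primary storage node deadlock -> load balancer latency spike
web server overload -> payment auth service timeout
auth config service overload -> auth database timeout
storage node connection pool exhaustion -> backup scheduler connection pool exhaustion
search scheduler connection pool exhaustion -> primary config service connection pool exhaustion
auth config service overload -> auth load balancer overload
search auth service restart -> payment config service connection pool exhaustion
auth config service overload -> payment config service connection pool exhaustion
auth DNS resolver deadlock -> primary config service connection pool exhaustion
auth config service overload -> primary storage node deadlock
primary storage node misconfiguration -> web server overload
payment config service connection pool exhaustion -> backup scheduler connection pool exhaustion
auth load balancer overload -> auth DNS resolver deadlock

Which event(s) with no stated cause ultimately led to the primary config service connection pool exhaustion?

Tracing upstream from the primary config service connection pool exhaustion: the primary config service connection pool exhaustion ← the auth DNS resolver deadlock ← the payment auth service timeout ← the web server overload ← the primary storage node misconfiguration.
A separate upstream branch: the primary config service connection pool exhaustion ← the backup scheduler deadlock.
Each of those chain origins has no stated cause.

the backup scheduler deadlock, the primary storage node misconfiguration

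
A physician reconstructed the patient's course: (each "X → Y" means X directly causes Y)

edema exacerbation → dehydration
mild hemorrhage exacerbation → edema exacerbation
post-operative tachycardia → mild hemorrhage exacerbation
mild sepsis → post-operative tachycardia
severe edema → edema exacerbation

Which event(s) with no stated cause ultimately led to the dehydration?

Tracing upstream from the dehydration: the dehydration ← the edema exacerbation ← the mild hemorrhage exacerbation ← the post-operative tachycardia ← the mild sepsis.
A separate upstream branch: the dehydration ← the edema exacerbation ← the severe edema.
Each of those chain origins has no stated cause.

the mild sepsis, the severe edema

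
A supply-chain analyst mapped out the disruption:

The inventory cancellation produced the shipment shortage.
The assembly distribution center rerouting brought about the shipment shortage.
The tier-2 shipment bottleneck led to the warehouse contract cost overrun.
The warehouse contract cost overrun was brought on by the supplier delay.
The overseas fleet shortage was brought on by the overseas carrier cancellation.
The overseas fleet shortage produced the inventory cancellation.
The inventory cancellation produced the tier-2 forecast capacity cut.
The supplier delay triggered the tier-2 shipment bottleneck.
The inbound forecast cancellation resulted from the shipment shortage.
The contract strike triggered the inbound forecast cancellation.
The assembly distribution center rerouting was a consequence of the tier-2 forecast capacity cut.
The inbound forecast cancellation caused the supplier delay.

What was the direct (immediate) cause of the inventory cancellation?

Upstream contributors include the overseas carrier cancellation, but only the overseas fleet shortage feeds directly into the inventory cancellation.

the overseas fleet shortage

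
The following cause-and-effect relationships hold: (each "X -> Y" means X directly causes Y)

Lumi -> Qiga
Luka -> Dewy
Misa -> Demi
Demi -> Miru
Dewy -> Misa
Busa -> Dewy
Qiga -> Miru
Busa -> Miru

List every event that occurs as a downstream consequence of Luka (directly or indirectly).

Direct effects: Dewy.
2 steps out: Misa.
3 steps out: Demi.
4 steps out: Miru.
Not reachable from it: Lumi, Busa, Qiga.

Demi, Dewy, Miru, Misa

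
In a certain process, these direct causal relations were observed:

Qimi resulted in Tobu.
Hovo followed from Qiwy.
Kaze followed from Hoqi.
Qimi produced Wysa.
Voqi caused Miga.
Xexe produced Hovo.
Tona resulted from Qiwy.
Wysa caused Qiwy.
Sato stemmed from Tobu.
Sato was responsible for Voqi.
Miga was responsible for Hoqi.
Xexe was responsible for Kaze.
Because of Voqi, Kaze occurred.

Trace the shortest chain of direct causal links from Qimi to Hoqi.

Qimi → Tobu
Tobu → Sato
Sato → Voqi
Voqi → Miga
Miga → Hoqi
Length: 5 steps.

Qimi → Tobu → Sato → Voqi → Miga → Hoqi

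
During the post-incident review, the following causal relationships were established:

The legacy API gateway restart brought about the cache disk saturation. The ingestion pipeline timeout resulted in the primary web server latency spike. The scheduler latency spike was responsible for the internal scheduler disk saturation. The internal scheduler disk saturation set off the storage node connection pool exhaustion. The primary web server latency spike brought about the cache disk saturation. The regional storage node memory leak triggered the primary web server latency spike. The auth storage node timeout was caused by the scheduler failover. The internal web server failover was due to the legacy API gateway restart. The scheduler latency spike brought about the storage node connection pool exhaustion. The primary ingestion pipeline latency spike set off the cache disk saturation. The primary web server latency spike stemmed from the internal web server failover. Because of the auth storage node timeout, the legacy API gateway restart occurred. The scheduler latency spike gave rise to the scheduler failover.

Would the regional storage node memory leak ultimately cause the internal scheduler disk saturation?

The regional storage node memory leak leads to the primary web server latency spike, the cache disk saturation; the internal scheduler disk saturation is not among them.

No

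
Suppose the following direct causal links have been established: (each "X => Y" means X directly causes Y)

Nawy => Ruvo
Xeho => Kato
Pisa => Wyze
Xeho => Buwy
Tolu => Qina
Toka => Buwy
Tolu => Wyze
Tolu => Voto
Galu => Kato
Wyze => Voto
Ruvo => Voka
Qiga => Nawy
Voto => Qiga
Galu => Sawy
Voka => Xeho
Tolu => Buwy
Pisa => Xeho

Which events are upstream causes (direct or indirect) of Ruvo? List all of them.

Nawy, Pisa, Qiga, Tolu, Voto, Wyze

Immediate cause of Ruvo: Nawy.
Further upstream: Tolu, Pisa, Wyze, Voto, Qiga.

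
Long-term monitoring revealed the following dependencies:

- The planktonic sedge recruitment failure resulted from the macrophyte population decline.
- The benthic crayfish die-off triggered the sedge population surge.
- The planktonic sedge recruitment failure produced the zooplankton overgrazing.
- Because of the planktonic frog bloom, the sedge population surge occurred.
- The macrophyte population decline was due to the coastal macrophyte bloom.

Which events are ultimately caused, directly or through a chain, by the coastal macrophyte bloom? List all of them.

Direct effects: the macrophyte population decline.
2 steps out: the planktonic sedge recruitment failure.
3 steps out: the zooplankton overgrazing.
Not reachable from it: the planktonic frog bloom, the benthic crayfish die-off, the sedge population surge.

the macrophyte population decline, the planktonic sedge recruitment failure, the zooplankton overgrazing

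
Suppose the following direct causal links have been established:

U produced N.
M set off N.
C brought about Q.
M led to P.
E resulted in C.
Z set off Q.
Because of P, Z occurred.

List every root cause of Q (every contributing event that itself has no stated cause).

E, M

Tracing upstream from Q: Q ← C ← E.
A separate upstream branch: Q ← Z ← P ← M.
Each of those chain origins has no stated cause.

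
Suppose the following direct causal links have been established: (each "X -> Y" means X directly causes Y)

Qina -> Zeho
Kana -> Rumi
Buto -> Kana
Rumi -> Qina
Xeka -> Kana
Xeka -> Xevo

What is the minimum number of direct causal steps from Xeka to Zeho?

4

Shortest chain: Xeka → Kana → Rumi → Qina → Zeho.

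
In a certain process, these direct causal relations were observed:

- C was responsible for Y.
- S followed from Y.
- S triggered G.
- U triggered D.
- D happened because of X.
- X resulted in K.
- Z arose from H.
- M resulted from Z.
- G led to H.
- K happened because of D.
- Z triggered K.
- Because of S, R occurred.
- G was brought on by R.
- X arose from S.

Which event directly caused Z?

Upstream contributors include C, Y, S, R, G, but only H feeds directly into Z.

H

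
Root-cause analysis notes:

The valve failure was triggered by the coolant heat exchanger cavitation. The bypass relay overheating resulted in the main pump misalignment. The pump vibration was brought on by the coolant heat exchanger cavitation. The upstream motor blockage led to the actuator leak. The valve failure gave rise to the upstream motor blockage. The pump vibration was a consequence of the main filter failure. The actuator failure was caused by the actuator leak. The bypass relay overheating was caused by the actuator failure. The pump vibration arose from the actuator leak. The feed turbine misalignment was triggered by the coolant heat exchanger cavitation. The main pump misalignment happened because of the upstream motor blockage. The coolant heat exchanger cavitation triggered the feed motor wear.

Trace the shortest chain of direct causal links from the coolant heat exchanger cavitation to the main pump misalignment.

the coolant heat exchanger cavitation → the valve failure → the upstream motor blockage → the main pump misalignment

the coolant heat exchanger cavitation → the valve failure
the valve failure → the upstream motor blockage
the upstream motor blockage → the main pump misalignment
Length: 3 steps.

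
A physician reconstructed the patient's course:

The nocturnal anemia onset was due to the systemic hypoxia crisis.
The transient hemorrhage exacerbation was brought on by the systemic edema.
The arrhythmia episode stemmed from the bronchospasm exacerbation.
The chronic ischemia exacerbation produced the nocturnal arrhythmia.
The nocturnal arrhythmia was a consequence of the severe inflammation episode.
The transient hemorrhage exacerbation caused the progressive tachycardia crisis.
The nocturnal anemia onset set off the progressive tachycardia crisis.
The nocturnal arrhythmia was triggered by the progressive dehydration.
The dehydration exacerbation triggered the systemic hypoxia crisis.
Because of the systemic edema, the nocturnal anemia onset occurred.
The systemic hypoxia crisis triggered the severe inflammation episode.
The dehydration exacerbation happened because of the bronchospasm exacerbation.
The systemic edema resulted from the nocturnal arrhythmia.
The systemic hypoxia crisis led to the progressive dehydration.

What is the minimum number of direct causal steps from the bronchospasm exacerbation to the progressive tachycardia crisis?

4

Shortest chain: the bronchospasm exacerbation → the dehydration exacerbation → the systemic hypoxia crisis → the nocturnal anemia onset → the progressive tachycardia crisis.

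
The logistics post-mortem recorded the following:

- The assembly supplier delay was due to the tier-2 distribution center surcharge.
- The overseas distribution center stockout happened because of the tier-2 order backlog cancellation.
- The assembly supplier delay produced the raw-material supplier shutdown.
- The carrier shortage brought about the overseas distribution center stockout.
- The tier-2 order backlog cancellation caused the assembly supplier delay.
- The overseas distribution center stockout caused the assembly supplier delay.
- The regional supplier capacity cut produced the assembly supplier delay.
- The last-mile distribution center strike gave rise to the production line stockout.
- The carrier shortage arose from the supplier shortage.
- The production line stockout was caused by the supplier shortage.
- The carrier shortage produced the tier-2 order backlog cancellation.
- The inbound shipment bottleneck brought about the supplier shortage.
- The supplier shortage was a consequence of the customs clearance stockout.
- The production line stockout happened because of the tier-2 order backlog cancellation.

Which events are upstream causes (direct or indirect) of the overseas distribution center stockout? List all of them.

the carrier shortage, the customs clearance stockout, the inbound shipment bottleneck, the supplier shortage, the tier-2 order backlog cancellation

Immediate causes of the overseas distribution center stockout: the carrier shortage, the tier-2 order backlog cancellation.
Further upstream: the inbound shipment bottleneck, the customs clearance stockout, the supplier shortage.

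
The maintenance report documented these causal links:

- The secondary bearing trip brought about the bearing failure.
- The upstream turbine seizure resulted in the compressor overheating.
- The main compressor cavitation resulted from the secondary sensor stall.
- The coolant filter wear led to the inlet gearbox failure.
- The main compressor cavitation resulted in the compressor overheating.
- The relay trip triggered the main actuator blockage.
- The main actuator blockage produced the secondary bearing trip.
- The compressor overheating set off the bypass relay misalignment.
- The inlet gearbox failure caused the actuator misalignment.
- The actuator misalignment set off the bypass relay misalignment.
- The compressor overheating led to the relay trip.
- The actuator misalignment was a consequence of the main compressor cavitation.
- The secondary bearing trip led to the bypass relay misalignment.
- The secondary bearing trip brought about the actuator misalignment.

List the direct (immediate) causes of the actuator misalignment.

Upstream contributors include the secondary sensor stall, the upstream turbine seizure, the coolant filter wear, the compressor overheating, the relay trip, the main actuator blockage, but only the inlet gearbox failure, the main compressor cavitation, the secondary bearing trip feed directly into the actuator misalignment.

the inlet gearbox failure, the main compressor cavitation, the secondary bearing trip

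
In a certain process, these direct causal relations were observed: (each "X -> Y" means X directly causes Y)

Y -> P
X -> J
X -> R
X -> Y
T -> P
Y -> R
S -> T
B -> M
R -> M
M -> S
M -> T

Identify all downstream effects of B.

M, P, S, T

Direct effects: M.
2 steps out: S, T.
3 steps out: P.
Not reachable from it: X, Y, J, R.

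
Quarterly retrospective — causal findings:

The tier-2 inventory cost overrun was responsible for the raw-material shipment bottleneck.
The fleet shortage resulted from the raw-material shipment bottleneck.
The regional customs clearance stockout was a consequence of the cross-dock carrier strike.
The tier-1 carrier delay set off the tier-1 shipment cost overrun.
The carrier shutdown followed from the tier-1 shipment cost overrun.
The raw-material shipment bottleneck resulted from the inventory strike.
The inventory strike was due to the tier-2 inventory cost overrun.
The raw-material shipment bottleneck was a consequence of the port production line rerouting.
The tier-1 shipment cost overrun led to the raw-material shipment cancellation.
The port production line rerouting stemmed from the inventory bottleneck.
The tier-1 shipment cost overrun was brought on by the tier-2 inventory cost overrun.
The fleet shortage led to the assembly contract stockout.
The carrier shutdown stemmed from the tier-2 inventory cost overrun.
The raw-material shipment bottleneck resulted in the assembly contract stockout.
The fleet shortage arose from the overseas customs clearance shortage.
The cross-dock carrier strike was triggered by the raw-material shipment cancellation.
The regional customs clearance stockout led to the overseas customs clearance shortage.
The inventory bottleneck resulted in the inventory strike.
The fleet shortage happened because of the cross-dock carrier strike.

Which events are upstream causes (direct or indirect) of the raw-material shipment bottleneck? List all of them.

Immediate causes of the raw-material shipment bottleneck: the tier-2 inventory cost overrun, the inventory strike, the port production line rerouting.
Further upstream: the inventory bottleneck.

the inventory bottleneck, the inventory strike, the port production line rerouting, the tier-2 inventory cost overrun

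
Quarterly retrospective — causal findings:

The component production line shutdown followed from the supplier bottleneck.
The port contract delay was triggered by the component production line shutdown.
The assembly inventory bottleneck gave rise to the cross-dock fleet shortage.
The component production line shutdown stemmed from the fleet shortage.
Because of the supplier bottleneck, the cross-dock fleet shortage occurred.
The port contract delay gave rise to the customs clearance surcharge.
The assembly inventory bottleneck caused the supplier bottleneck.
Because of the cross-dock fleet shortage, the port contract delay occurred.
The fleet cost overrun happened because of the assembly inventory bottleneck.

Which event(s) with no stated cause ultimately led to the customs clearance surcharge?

Tracing upstream from the customs clearance surcharge: the customs clearance surcharge ← the port contract delay ← the cross-dock fleet shortage ← the assembly inventory bottleneck.
A separate upstream branch: the customs clearance surcharge ← the port contract delay ← the component production line shutdown ← the fleet shortage.
Each of those chain origins has no stated cause.

the assembly inventory bottleneck, the fleet shortage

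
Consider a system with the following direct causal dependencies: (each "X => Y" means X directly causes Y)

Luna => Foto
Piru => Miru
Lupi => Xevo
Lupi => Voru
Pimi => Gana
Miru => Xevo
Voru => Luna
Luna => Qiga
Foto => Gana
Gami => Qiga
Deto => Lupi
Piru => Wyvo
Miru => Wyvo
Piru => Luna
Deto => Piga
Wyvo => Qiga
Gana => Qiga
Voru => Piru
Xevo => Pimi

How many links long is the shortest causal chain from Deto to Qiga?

Shortest chain: Deto → Lupi → Voru → Luna → Qiga.

4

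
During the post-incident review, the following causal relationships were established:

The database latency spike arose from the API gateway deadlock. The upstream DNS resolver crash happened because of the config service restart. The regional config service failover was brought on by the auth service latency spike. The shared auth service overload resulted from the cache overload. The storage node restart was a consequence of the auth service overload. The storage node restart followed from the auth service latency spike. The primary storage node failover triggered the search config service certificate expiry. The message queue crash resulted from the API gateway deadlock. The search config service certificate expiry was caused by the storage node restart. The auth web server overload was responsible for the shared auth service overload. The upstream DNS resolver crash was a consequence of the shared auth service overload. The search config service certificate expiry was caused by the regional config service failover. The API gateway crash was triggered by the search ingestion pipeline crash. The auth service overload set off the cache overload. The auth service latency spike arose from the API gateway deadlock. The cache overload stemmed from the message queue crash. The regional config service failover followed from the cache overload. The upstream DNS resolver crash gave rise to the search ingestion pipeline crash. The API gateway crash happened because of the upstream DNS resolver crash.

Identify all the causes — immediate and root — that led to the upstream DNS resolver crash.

Immediate causes of the upstream DNS resolver crash: the shared auth service overload, the config service restart.
Further upstream: the auth web server overload, the API gateway deadlock, the message queue crash, the auth service overload, the cache overload.

the API gateway deadlock, the auth service overload, the auth web server overload, the cache overload, the config service restart, the message queue crash, the shared auth service overload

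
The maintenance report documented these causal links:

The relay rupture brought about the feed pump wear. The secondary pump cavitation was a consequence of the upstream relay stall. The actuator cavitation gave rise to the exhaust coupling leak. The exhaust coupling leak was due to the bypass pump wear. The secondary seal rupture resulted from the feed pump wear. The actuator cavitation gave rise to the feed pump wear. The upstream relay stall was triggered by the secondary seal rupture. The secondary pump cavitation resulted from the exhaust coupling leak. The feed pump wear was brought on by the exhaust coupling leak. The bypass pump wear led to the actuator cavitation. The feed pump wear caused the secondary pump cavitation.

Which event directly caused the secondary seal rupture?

the feed pump wear

Upstream contributors include the bypass pump wear, the actuator cavitation, the exhaust coupling leak, the relay rupture, but only the feed pump wear feeds directly into the secondary seal rupture.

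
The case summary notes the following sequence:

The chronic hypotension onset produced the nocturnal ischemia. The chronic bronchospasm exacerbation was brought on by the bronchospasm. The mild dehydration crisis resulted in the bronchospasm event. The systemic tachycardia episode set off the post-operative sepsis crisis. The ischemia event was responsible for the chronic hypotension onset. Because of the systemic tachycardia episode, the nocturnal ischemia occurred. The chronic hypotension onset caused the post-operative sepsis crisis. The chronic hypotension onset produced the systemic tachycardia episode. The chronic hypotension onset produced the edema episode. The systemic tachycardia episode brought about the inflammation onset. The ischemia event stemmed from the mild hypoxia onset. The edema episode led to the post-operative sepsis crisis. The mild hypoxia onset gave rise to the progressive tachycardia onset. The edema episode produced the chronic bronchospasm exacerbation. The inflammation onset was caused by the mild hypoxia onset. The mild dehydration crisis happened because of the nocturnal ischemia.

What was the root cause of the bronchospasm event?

the mild hypoxia onset

Tracing upstream from the bronchospasm event: the bronchospasm event ← the mild dehydration crisis ← the nocturnal ischemia ← the chronic hypotension onset ← the ischemia event ← the mild hypoxia onset.
The mild hypoxia onset has no stated cause, so it is the root.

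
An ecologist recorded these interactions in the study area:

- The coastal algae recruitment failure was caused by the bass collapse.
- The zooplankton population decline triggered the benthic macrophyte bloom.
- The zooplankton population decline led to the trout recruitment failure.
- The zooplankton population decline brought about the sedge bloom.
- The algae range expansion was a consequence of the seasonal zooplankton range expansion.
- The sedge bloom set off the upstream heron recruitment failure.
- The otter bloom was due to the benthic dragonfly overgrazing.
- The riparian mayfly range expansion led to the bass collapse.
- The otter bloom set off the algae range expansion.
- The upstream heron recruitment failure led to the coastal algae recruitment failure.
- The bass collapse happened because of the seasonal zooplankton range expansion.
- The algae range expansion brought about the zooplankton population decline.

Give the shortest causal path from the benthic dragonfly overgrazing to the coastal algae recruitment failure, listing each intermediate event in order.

the benthic dragonfly overgrazing → the otter bloom
the otter bloom → the algae range expansion
the algae range expansion → the zooplankton population decline
the zooplankton population decline → the sedge bloom
the sedge bloom → the upstream heron recruitment failure
the upstream heron recruitment failure → the coastal algae recruitment failure
Length: 6 steps.

the benthic dragonfly overgrazing → the otter bloom → the algae range expansion → the zooplankton population decline → the sedge bloom → the upstream heron recruitment failure → the coastal algae recruitment failure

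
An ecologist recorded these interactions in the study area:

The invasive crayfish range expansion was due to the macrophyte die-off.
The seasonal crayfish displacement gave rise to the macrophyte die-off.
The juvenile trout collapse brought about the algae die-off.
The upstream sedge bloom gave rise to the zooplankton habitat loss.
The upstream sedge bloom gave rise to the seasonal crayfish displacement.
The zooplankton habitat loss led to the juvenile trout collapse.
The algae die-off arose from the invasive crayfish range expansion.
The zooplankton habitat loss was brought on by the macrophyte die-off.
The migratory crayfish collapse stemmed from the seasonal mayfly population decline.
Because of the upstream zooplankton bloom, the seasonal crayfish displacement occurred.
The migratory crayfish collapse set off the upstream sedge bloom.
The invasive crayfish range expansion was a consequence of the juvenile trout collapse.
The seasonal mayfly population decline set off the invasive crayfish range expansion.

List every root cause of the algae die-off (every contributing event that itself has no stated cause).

the seasonal mayfly population decline, the upstream zooplankton bloom

Tracing upstream from the algae die-off: the algae die-off ← the invasive crayfish range expansion ← the seasonal mayfly population decline.
A separate upstream branch: the algae die-off ← the invasive crayfish range expansion ← the macrophyte die-off ← the seasonal crayfish displacement ← the upstream zooplankton bloom.
Each of those chain origins has no stated cause.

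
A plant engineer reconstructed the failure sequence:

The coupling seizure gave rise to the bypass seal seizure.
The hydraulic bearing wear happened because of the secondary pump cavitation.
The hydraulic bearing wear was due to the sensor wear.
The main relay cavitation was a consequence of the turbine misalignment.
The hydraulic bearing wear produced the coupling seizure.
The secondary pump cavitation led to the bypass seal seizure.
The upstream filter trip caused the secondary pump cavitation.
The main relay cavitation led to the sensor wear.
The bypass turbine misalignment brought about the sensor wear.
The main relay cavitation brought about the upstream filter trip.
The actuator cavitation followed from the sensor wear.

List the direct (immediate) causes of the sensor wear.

Upstream contributors include the turbine misalignment, but only the bypass turbine misalignment, the main relay cavitation feed directly into the sensor wear.

the bypass turbine misalignment, the main relay cavitation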